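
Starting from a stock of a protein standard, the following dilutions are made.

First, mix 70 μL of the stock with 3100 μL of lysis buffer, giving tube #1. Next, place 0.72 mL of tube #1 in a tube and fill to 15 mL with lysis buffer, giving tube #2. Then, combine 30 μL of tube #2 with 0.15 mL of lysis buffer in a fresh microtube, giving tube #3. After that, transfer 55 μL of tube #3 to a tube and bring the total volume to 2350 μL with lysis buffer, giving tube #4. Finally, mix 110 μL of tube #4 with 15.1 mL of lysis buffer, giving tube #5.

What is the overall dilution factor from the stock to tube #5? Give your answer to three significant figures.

3.34 × 10^7

Step 1: 70 μL + 3100 μL = 3170 μL total → factor 3170/70 = 45.286
Step 2: 0.72 mL brought to 15 mL → factor 15/0.72 = 20.833
Step 3: 30 μL + 0.15 mL = 180 μL total → factor 180/30 = 6
Step 4: 55 μL brought to 2350 μL → factor 2350/55 = 42.727
Step 5: 110 μL + 15.1 mL = 15210 μL total → factor 15210/110 = 138.27
Overall dilution factor = 45.286 × 20.833 × 6 × 42.727 × 138.27 = 3.3444 × 10^7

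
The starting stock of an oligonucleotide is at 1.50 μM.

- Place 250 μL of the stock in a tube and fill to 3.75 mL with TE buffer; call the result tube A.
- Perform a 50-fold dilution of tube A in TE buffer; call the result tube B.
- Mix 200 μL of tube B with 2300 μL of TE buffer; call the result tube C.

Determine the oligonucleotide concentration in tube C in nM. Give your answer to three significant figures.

0.160 nM

Step 1: 250 μL brought to 3.75 mL → factor 3750/250 = 15
Step 2: 50-fold → factor 50
Step 3: 200 μL + 2300 μL = 2500 μL total → factor 2500/200 = 12.5
Overall dilution factor = 15 × 50 × 12.5 = 9375
Final = 1.50 μM / 9375 = 0.0001600 μM = 0.160 nM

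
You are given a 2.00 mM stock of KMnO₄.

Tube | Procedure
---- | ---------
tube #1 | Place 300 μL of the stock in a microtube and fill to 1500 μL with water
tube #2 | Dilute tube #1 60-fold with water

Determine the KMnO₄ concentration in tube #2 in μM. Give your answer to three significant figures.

Step 1: 300 μL brought to 1500 μL → factor 1500/300 = 5
Step 2: 60-fold → factor 60
Overall dilution factor = 5 × 60 = 300
Final = 2.00 mM / 300 = 0.006667 mM = 6.67 μM

6.67 μM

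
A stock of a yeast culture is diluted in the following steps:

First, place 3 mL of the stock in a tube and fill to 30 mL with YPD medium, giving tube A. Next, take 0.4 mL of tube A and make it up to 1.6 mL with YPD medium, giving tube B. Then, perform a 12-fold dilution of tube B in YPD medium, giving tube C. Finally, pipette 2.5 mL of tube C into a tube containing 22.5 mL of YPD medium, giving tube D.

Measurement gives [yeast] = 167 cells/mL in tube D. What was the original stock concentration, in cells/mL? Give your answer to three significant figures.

Step 1: 3 mL brought to 30 mL → factor 30/3 = 10
Step 2: 0.4 mL brought to 1.6 mL → factor 1.6/0.4 = 4
Step 3: 12-fold → factor 12
Step 4: 2.5 mL + 22.5 mL = 25 mL total → factor 25/2.5 = 10
Overall dilution factor = 10 × 4 × 12 × 10 = 4800
Stock = 167 cells/mL × 4800 = 8.02 × 10^5 cells/mL

8.02 × 10^5 cells/mL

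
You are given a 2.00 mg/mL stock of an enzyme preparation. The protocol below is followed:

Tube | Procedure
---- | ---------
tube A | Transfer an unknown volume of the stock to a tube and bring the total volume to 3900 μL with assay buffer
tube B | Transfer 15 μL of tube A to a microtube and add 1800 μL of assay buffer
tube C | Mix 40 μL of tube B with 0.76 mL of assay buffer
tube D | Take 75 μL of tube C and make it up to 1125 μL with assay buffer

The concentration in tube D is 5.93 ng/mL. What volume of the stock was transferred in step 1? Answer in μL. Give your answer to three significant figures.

Step 1: v brought to 3900 μL → factor = 3900 μL/v
Step 2: 15 μL + 1800 μL = 1815 μL total → factor 1815/15 = 121
Step 3: 40 μL + 0.76 mL = 800 μL total → factor 800/40 = 20
Step 4: 75 μL brought to 1125 μL → factor 1125/75 = 15
Product of known-step factors = 36300
Overall factor = 2.00 mg/mL / (5.93 ng/mL) = 3.3727 × 10^5
Step-1 factor = 3.3727 × 10^5 / 36300 = 9.2911
v = 3900 μL / 9.2911 = 420 μL

420 μL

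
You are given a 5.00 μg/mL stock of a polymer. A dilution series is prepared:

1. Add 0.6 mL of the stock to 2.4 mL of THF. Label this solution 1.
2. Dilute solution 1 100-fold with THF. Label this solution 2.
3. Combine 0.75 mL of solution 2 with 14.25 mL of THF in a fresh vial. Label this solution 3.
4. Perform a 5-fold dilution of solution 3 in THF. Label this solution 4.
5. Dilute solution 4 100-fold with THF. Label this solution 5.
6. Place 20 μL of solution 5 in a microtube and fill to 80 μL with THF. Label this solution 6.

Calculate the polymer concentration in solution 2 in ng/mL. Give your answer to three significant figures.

Step 1: 0.6 mL + 2.4 mL = 3 mL total → factor 3/0.6 = 5
Step 2: 100-fold → factor 100
Dilution factor through solution 2 = 5 × 100 = 500
[solution 2] = 5.00 μg/mL / 500 = 0.01000 μg/mL = 10.0 ng/mL

10.0 ng/mL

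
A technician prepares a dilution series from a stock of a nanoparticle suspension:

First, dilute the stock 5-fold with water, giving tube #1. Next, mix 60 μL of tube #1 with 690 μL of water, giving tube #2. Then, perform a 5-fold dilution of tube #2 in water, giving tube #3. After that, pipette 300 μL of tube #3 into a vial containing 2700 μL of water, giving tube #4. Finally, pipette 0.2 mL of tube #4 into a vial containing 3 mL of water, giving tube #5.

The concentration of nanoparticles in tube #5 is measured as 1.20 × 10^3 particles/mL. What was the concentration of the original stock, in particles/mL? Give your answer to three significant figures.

6.00 × 10^7 particles/mL

Step 1: 5-fold → factor 5
Step 2: 60 μL + 690 μL = 750 μL total → factor 750/60 = 12.5
Step 3: 5-fold → factor 5
Step 4: 300 μL + 2700 μL = 3000 μL total → factor 3000/300 = 10
Step 5: 0.2 mL + 3 mL = 3.2 mL total → factor 3.2/0.2 = 16
Overall dilution factor = 5 × 12.5 × 5 × 10 × 16 = 50000
Stock = 1.20 × 10^3 particles/mL × 50000 = 6.00 × 10^7 particles/mL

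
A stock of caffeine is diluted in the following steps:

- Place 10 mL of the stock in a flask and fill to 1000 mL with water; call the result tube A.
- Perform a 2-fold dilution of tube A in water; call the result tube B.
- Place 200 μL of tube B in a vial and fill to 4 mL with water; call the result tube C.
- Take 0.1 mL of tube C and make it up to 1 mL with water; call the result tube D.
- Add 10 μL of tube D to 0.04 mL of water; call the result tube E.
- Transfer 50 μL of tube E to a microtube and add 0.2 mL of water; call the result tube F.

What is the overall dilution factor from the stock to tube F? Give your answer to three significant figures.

1.00 × 10^6

Step 1: 10 mL brought to 1000 mL → factor 1000/10 = 100
Step 2: 2-fold → factor 2
Step 3: 200 μL brought to 4 mL → factor 4000/200 = 20
Step 4: 0.1 mL brought to 1 mL → factor 1/0.1 = 10
Step 5: 10 μL + 0.04 mL = 50 μL total → factor 50/10 = 5
Step 6: 50 μL + 0.2 mL = 250 μL total → factor 250/50 = 5
Overall dilution factor = 100 × 2 × 20 × 10 × 5 × 5 = 1 × 10^6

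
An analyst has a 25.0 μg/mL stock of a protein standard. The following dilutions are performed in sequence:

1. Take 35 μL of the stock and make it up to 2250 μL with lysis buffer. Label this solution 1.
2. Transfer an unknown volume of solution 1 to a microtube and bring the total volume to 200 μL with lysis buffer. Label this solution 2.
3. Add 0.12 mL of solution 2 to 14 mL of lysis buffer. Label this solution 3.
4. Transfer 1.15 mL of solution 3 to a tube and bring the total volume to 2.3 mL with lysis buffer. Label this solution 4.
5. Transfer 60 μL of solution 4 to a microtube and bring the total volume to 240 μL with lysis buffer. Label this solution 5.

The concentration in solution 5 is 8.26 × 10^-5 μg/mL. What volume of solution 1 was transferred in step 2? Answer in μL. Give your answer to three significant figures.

Step 1: 35 μL brought to 2250 μL → factor 2250/35 = 64.286
Step 2: v brought to 200 μL → factor = 200 μL/v
Step 3: 0.12 mL + 14 mL = 14.12 mL total → factor 14.12/0.12 = 117.67
Step 4: 1.15 mL brought to 2.3 mL → factor 2.3/1.15 = 2
Step 5: 60 μL brought to 240 μL → factor 240/60 = 4
Product of known-step factors = 60514
Overall factor = 25.0 μg/mL / (8.26 × 10^-5 μg/mL) = 3.0266 × 10^5
Step-2 factor = 3.0266 × 10^5 / 60514 = 5.0015
v = 200 μL / 5.0015 = 40.0 μL

40.0 μL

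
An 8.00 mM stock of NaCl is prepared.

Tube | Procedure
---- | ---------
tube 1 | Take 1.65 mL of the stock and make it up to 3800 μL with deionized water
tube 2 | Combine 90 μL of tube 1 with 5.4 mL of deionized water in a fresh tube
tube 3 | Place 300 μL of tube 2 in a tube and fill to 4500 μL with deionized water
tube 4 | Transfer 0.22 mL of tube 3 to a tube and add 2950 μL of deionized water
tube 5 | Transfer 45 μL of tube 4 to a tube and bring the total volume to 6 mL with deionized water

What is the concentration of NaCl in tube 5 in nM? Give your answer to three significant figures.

1.98 nM

Step 1: 1.65 mL brought to 3800 μL → factor 3.8/1.65 = 2.303
Step 2: 90 μL + 5.4 mL = 5490 μL total → factor 5490/90 = 61
Step 3: 300 μL brought to 4500 μL → factor 4500/300 = 15
Step 4: 0.22 mL + 2950 μL = 3.17 mL total → factor 3.17/0.22 = 14.409
Step 5: 45 μL brought to 6 mL → factor 6000/45 = 133.33
Overall dilution factor = 2.303 × 61 × 15 × 14.409 × 133.33 = 4.0485 × 10^6
Final = 8.00 mM / 4.0485 × 10^6 = 1.976 × 10^-6 mM = 1.98 nM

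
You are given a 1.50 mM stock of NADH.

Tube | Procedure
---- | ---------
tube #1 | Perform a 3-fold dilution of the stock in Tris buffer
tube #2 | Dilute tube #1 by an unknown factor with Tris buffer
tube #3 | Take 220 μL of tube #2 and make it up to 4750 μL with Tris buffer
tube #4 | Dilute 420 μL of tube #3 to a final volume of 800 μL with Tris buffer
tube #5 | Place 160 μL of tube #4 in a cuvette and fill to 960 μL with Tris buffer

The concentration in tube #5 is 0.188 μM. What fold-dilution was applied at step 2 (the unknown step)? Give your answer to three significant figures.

10.8-fold

Step 1: 3-fold → factor 3
Step 2: unknown factor x
Step 3: 220 μL brought to 4750 μL → factor 4750/220 = 21.591
Step 4: 420 μL brought to 800 μL → factor 800/420 = 1.9048
Step 5: 160 μL brought to 960 μL → factor 960/160 = 6
Product of known-step factors = 740.26
Overall factor = 1.50 mM / (0.188 μM) = 7978.7
x = 7978.7 / 740.26 = 10.8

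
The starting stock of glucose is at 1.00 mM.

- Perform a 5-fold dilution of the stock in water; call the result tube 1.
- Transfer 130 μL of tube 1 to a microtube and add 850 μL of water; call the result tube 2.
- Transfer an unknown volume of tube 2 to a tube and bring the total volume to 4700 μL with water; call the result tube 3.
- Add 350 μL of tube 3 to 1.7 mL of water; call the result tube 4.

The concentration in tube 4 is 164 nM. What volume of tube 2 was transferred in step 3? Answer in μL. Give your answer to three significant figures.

Step 1: 5-fold → factor 5
Step 2: 130 μL + 850 μL = 980 μL total → factor 980/130 = 7.5385
Step 3: v brought to 4700 μL → factor = 4700 μL/v
Step 4: 350 μL + 1.7 mL = 2050 μL total → factor 2050/350 = 5.8571
Product of known-step factors = 220.77
Overall factor = 1.00 mM / (164 nM) = 6097.6
Step-3 factor = 6097.6 / 220.77 = 27.62
v = 4700 μL / 27.62 = 170 μL

170 μL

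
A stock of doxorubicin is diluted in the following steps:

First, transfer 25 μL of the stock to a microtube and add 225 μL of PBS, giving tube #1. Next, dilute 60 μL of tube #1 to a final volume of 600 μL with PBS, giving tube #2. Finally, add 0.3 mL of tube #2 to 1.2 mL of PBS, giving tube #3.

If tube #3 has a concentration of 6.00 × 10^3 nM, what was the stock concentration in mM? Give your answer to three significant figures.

Step 1: 25 μL + 225 μL = 250 μL total → factor 250/25 = 10
Step 2: 60 μL brought to 600 μL → factor 600/60 = 10
Step 3: 0.3 mL + 1.2 mL = 1.5 mL total → factor 1.5/0.3 = 5
Overall dilution factor = 10 × 10 × 5 = 500
Stock = 6.00 × 10^3 nM × 500 = 3.000 × 10^6 nM = 3.00 mM

3.00 mM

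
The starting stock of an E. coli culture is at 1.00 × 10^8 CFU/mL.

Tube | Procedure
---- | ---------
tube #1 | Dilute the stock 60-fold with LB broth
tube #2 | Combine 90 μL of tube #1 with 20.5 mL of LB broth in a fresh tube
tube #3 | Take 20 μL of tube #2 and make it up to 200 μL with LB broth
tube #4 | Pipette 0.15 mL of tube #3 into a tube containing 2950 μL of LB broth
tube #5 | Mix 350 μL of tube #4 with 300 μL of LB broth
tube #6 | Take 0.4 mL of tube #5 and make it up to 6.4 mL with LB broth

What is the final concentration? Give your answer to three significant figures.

1.19 CFU/mL

Step 1: 60-fold → factor 60
Step 2: 90 μL + 20.5 mL = 20590 μL total → factor 20590/90 = 228.78
Step 3: 20 μL brought to 200 μL → factor 200/20 = 10
Step 4: 0.15 mL + 2950 μL = 3.1 mL total → factor 3.1/0.15 = 20.667
Step 5: 350 μL + 300 μL = 650 μL total → factor 650/350 = 1.8571
Step 6: 0.4 mL brought to 6.4 mL → factor 6.4/0.4 = 16
Overall dilution factor = 60 × 228.78 × 10 × 20.667 × 1.8571 × 16 = 8.4295 × 10^7
Final = 1.00 × 10^8 CFU/mL / 8.4295 × 10^7 = 1.19 CFU/mL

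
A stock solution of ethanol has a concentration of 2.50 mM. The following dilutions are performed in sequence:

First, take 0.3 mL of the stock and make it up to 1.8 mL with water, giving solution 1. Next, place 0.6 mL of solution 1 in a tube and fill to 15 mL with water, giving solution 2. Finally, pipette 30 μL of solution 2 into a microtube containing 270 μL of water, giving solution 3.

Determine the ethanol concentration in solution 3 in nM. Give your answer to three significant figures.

1.67 × 10^3 nM

Step 1: 0.3 mL brought to 1.8 mL → factor 1.8/0.3 = 6
Step 2: 0.6 mL brought to 15 mL → factor 15/0.6 = 25
Step 3: 30 μL + 270 μL = 300 μL total → factor 300/30 = 10
Overall dilution factor = 6 × 25 × 10 = 1500
Final = 2.50 mM / 1500 = 0.001667 mM = 1.67 × 10^3 nM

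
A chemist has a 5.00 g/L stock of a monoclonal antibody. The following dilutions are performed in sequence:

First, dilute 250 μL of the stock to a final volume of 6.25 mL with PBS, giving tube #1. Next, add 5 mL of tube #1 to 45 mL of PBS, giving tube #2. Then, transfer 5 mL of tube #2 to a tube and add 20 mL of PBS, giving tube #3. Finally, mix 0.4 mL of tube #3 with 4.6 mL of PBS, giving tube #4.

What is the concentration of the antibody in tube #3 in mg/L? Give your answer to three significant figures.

Step 1: 250 μL brought to 6.25 mL → factor 6250/250 = 25
Step 2: 5 mL + 45 mL = 50 mL total → factor 50/5 = 10
Step 3: 5 mL + 20 mL = 25 mL total → factor 25/5 = 5
Dilution factor through tube #3 = 25 × 10 × 5 = 1250
[tube #3] = 5.00 g/L / 1250 = 0.004000 g/L = 4.00 mg/L

4.00 mg/L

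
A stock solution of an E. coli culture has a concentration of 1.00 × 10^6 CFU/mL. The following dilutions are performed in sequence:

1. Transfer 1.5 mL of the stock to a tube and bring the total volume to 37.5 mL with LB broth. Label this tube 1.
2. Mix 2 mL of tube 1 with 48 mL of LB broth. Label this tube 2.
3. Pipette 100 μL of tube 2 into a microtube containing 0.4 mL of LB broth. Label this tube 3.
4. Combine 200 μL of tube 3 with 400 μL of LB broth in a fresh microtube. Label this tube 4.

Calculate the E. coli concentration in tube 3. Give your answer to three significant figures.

320 CFU/mL

Step 1: 1.5 mL brought to 37.5 mL → factor 37.5/1.5 = 25
Step 2: 2 mL + 48 mL = 50 mL total → factor 50/2 = 25
Step 3: 100 μL + 0.4 mL = 500 μL total → factor 500/100 = 5
Dilution factor through tube 3 = 25 × 25 × 5 = 3125
[tube 3] = 1.00 × 10^6 CFU/mL / 3125 = 320 CFU/mL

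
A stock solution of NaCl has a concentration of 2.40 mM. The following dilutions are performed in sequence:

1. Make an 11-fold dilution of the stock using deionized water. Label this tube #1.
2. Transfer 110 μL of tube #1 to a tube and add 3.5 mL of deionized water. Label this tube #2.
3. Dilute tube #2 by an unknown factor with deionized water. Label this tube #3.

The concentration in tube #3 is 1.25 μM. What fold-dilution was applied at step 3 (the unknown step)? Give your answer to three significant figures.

Step 1: 11-fold → factor 11
Step 2: 110 μL + 3.5 mL = 3610 μL total → factor 3610/110 = 32.818
Step 3: unknown factor x
Product of known-step factors = 361
Overall factor = 2.40 mM / (1.25 μM) = 1920
x = 1920 / 361 = 5.32

5.32-fold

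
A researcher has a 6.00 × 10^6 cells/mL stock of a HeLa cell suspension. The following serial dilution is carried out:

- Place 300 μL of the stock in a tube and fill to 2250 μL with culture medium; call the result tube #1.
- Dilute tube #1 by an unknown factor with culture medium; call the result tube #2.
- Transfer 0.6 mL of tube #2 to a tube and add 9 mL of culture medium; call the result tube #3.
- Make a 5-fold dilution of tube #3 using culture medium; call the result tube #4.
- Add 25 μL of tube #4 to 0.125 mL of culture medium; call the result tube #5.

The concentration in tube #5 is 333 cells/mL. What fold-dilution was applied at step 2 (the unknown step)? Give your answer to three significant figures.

5.01-fold

Step 1: 300 μL brought to 2250 μL → factor 2250/300 = 7.5
Step 2: unknown factor x
Step 3: 0.6 mL + 9 mL = 9.6 mL total → factor 9.6/0.6 = 16
Step 4: 5-fold → factor 5
Step 5: 25 μL + 0.125 mL = 150 μL total → factor 150/25 = 6
Product of known-step factors = 3600
Overall factor = 6.00 × 10^6 cells/mL / (333 cells/mL) = 18018
x = 18018 / 3600 = 5.01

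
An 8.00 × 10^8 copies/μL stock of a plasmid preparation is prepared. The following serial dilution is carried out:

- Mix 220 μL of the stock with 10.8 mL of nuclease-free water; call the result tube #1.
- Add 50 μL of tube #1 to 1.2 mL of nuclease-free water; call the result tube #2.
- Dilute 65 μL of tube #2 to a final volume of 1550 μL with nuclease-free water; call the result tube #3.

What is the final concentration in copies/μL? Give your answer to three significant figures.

2.68 × 10^4 copies/μL

Step 1: 220 μL + 10.8 mL = 11020 μL total → factor 11020/220 = 50.091
Step 2: 50 μL + 1.2 mL = 1250 μL total → factor 1250/50 = 25
Step 3: 65 μL brought to 1550 μL → factor 1550/65 = 23.846
Overall dilution factor = 50.091 × 25 × 23.846 = 29862
Final = 8.00 × 10^8 copies/μL / 29862 = 2.68 × 10^4 copies/μL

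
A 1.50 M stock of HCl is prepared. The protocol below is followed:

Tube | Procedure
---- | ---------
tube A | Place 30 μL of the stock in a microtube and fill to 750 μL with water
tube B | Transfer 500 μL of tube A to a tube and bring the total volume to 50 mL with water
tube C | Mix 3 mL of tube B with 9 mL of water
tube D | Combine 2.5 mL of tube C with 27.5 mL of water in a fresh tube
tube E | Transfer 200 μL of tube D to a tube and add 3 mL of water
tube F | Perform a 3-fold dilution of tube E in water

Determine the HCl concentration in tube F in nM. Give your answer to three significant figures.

260 nM

Step 1: 30 μL brought to 750 μL → factor 750/30 = 25
Step 2: 500 μL brought to 50 mL → factor 50000/500 = 100
Step 3: 3 mL + 9 mL = 12 mL total → factor 12/3 = 4
Step 4: 2.5 mL + 27.5 mL = 30 mL total → factor 30/2.5 = 12
Step 5: 200 μL + 3 mL = 3200 μL total → factor 3200/200 = 16
Step 6: 3-fold → factor 3
Overall dilution factor = 25 × 100 × 4 × 12 × 16 × 3 = 5.76 × 10^6
Final = 1.50 M / 5.76 × 10^6 = 2.604 × 10^-7 M = 260 nM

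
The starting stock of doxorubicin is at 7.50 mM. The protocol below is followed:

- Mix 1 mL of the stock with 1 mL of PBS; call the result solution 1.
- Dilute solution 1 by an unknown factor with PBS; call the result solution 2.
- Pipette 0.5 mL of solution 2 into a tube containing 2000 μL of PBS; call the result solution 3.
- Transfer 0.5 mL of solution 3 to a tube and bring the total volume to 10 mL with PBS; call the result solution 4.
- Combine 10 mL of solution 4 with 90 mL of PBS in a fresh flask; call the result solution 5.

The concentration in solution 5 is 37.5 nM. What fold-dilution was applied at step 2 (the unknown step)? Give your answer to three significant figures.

Step 1: 1 mL + 1 mL = 2 mL total → factor 2/1 = 2
Step 2: unknown factor x
Step 3: 0.5 mL + 2000 μL = 2.5 mL total → factor 2.5/0.5 = 5
Step 4: 0.5 mL brought to 10 mL → factor 10/0.5 = 20
Step 5: 10 mL + 90 mL = 100 mL total → factor 100/10 = 10
Product of known-step factors = 2000
Overall factor = 7.50 mM / (37.5 nM) = 2 × 10^5
x = 2 × 10^5 / 2000 = 100

100-fold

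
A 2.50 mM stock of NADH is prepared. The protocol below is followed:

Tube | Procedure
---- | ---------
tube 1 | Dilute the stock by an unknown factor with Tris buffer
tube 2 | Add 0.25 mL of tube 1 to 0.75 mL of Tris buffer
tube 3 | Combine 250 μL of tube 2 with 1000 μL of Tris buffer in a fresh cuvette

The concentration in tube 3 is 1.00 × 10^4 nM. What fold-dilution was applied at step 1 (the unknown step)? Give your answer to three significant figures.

12.5-fold

Step 1: unknown factor x
Step 2: 0.25 mL + 0.75 mL = 1 mL total → factor 1/0.25 = 4
Step 3: 250 μL + 1000 μL = 1250 μL total → factor 1250/250 = 5
Product of known-step factors = 20
Overall factor = 2.50 mM / (1.00 × 10^4 nM) = 250
x = 250 / 20 = 12.5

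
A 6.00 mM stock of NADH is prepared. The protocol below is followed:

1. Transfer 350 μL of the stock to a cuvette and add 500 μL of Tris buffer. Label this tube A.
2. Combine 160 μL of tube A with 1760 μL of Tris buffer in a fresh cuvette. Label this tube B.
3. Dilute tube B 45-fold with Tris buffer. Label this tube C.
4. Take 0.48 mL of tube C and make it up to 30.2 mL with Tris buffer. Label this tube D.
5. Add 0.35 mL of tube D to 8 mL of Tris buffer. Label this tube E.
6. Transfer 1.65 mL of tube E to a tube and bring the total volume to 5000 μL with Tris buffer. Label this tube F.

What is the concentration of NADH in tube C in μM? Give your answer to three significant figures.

Step 1: 350 μL + 500 μL = 850 μL total → factor 850/350 = 2.4286
Step 2: 160 μL + 1760 μL = 1920 μL total → factor 1920/160 = 12
Step 3: 45-fold → factor 45
Dilution factor through tube C = 2.4286 × 12 × 45 = 1311.4
[tube C] = 6.00 mM / 1311.4 = 0.004575 mM = 4.58 μM

4.58 μM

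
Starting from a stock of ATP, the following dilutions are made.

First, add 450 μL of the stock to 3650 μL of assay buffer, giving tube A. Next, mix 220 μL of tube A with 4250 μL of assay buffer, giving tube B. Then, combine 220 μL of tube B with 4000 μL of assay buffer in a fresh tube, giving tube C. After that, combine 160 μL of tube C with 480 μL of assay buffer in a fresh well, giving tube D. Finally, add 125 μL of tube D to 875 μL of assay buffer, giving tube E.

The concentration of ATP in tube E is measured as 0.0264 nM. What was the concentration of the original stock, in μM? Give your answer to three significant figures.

Step 1: 450 μL + 3650 μL = 4100 μL total → factor 4100/450 = 9.1111
Step 2: 220 μL + 4250 μL = 4470 μL total → factor 4470/220 = 20.318
Step 3: 220 μL + 4000 μL = 4220 μL total → factor 4220/220 = 19.182
Step 4: 160 μL + 480 μL = 640 μL total → factor 640/160 = 4
Step 5: 125 μL + 875 μL = 1000 μL total → factor 1000/125 = 8
Overall dilution factor = 9.1111 × 20.318 × 19.182 × 4 × 8 = 1.1363 × 10^5
Stock = 0.0264 nM × 1.1363 × 10^5 = 3000 nM = 3.00 μM

3.00 μM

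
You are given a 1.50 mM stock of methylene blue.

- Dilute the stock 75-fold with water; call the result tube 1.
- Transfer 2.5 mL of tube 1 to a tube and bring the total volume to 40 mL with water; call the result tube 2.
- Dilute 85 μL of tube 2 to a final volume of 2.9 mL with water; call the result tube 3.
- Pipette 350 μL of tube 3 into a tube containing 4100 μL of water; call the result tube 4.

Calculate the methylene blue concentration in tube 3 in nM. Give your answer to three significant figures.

Step 1: 75-fold → factor 75
Step 2: 2.5 mL brought to 40 mL → factor 40/2.5 = 16
Step 3: 85 μL brought to 2.9 mL → factor 2900/85 = 34.118
Dilution factor through tube 3 = 75 × 16 × 34.118 = 40941
[tube 3] = 1.50 mM / 40941 = 3.664 × 10^-5 mM = 36.6 nM

36.6 nM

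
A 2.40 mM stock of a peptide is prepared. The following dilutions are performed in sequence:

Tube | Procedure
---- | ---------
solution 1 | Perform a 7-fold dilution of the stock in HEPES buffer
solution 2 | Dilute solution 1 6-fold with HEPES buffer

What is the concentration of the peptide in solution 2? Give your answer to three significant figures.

Step 1: 7-fold → factor 7
Step 2: 6-fold → factor 6
Overall dilution factor = 7 × 6 = 42
Final = 2.40 mM / 42 = 0.0571 mM

0.0571 mM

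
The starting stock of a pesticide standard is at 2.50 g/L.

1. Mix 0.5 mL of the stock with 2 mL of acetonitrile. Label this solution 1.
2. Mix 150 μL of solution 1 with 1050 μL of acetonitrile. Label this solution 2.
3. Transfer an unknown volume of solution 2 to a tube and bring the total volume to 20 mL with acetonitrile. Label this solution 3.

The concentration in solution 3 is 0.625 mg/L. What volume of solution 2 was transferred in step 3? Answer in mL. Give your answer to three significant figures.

Step 1: 0.5 mL + 2 mL = 2.5 mL total → factor 2.5/0.5 = 5
Step 2: 150 μL + 1050 μL = 1200 μL total → factor 1200/150 = 8
Step 3: v brought to 20 mL → factor = 20 mL/v
Product of known-step factors = 40
Overall factor = 2.50 g/L / (0.625 mg/L) = 4000
Step-3 factor = 4000 / 40 = 100
v = 20 mL / 100 = 0.200 mL

0.200 mL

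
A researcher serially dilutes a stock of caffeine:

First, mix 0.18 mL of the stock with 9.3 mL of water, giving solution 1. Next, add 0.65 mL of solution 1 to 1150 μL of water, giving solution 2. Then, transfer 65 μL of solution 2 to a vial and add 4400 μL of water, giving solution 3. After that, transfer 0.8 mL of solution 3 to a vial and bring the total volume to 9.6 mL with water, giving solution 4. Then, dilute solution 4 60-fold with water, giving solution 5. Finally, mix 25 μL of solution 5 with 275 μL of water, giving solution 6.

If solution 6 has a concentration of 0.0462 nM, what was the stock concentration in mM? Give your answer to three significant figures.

Step 1: 0.18 mL + 9.3 mL = 9.48 mL total → factor 9.48/0.18 = 52.667
Step 2: 0.65 mL + 1150 μL = 1.8 mL total → factor 1.8/0.65 = 2.7692
Step 3: 65 μL + 4400 μL = 4465 μL total → factor 4465/65 = 68.692
Step 4: 0.8 mL brought to 9.6 mL → factor 9.6/0.8 = 12
Step 5: 60-fold → factor 60
Step 6: 25 μL + 275 μL = 300 μL total → factor 300/25 = 12
Overall dilution factor = 52.667 × 2.7692 × 68.692 × 12 × 60 × 12 = 8.656 × 10^7
Stock = 0.0462 nM × 8.656 × 10^7 = 3.999 × 10^6 nM = 4.00 mM

4.00 mM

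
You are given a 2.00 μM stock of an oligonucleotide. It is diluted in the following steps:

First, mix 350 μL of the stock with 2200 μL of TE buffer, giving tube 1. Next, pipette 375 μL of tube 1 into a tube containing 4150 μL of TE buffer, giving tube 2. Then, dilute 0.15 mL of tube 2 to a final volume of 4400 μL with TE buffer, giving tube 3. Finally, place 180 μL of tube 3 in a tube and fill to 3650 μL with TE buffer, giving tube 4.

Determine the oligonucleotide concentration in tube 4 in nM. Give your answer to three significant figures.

0.0382 nM

Step 1: 350 μL + 2200 μL = 2550 μL total → factor 2550/350 = 7.2857
Step 2: 375 μL + 4150 μL = 4525 μL total → factor 4525/375 = 12.067
Step 3: 0.15 mL brought to 4400 μL → factor 4.4/0.15 = 29.333
Step 4: 180 μL brought to 3650 μL → factor 3650/180 = 20.278
Overall dilution factor = 7.2857 × 12.067 × 29.333 × 20.278 = 52293
Final = 2.00 μM / 52293 = 3.825 × 10^-5 μM = 0.0382 nM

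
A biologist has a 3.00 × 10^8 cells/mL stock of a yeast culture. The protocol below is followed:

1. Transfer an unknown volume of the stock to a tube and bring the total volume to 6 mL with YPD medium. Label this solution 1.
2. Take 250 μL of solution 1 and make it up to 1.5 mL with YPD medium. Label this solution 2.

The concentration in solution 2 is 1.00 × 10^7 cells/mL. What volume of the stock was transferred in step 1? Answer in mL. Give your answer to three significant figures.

Step 1: v brought to 6 mL → factor = 6 mL/v
Step 2: 250 μL brought to 1.5 mL → factor 1500/250 = 6
Product of known-step factors = 6
Overall factor = 3.00 × 10^8 cells/mL / (1.00 × 10^7 cells/mL) = 30
Step-1 factor = 30 / 6 = 5
v = 6 mL / 5 = 1.20 mL

1.20 mL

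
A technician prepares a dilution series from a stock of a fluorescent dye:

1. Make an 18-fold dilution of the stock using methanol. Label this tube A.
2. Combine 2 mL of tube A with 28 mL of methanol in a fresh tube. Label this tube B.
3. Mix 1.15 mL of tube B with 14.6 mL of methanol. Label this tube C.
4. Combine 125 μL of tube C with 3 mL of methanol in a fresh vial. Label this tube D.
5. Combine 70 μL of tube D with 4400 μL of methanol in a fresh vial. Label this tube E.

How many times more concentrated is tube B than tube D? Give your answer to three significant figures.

Step 1: 18-fold → factor 18
Step 2: 2 mL + 28 mL = 30 mL total → factor 30/2 = 15
Step 3: 1.15 mL + 14.6 mL = 15.75 mL total → factor 15.75/1.15 = 13.696
Step 4: 125 μL + 3 mL = 3125 μL total → factor 3125/125 = 25
Dilution factor to tube B = 270; to tube D = 92446
[tube B]/[tube D] = (factor to tube D)/(factor to tube B) = 92446/270 = 342

342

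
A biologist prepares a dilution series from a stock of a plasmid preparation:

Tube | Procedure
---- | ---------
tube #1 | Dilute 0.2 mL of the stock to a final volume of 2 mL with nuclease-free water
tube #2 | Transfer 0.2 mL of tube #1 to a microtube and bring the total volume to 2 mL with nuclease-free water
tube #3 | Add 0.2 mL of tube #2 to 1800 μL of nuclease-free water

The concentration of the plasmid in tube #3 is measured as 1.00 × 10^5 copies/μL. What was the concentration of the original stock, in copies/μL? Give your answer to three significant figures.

Step 1: 0.2 mL brought to 2 mL → factor 2/0.2 = 10
Step 2: 0.2 mL brought to 2 mL → factor 2/0.2 = 10
Step 3: 0.2 mL + 1800 μL = 2 mL total → factor 2/0.2 = 10
Overall dilution factor = 10 × 10 × 10 = 1000
Stock = 1.00 × 10^5 copies/μL × 1000 = 1.00 × 10^8 copies/μL

1.00 × 10^8 copies/μL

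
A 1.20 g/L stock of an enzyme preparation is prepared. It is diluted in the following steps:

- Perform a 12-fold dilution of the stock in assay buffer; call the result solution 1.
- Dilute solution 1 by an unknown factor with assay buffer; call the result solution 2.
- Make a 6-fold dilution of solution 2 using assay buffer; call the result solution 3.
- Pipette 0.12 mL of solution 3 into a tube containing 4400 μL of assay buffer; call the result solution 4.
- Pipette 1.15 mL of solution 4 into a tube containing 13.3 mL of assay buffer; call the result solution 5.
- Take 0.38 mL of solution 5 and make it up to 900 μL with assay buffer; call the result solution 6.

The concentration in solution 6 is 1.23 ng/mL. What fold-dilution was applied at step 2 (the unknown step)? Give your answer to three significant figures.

Step 1: 12-fold → factor 12
Step 2: unknown factor x
Step 3: 6-fold → factor 6
Step 4: 0.12 mL + 4400 μL = 4.52 mL total → factor 4.52/0.12 = 37.667
Step 5: 1.15 mL + 13.3 mL = 14.45 mL total → factor 14.45/1.15 = 12.565
Step 6: 0.38 mL brought to 900 μL → factor 0.9/0.38 = 2.3684
Product of known-step factors = 80708
Overall factor = 1.20 g/L / (1.23 ng/mL) = 9.7561 × 10^5
x = 9.7561 × 10^5 / 80708 = 12.1

12.1-fold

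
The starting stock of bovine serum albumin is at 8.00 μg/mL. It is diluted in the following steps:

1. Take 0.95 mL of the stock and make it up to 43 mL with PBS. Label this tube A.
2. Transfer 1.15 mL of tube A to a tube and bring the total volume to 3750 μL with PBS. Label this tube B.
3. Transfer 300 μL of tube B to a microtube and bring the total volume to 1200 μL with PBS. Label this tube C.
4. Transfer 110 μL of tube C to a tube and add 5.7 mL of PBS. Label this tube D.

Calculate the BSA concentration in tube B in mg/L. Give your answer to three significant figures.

Step 1: 0.95 mL brought to 43 mL → factor 43/0.95 = 45.263
Step 2: 1.15 mL brought to 3750 μL → factor 3.75/1.15 = 3.2609
Dilution factor through tube B = 45.263 × 3.2609 = 147.6
[tube B] = 8.00 μg/mL / 147.6 = 0.05420 μg/mL = 0.0542 mg/L

0.0542 mg/L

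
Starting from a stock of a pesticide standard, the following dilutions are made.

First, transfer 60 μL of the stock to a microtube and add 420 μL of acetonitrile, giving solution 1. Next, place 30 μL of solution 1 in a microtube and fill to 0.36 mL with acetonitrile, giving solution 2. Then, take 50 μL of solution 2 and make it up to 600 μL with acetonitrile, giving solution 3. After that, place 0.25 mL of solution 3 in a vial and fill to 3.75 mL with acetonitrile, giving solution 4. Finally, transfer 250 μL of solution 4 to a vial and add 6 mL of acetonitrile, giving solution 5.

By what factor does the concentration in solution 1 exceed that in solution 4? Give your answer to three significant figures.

Step 1: 60 μL + 420 μL = 480 μL total → factor 480/60 = 8
Step 2: 30 μL brought to 0.36 mL → factor 360/30 = 12
Step 3: 50 μL brought to 600 μL → factor 600/50 = 12
Step 4: 0.25 mL brought to 3.75 mL → factor 3.75/0.25 = 15
Dilution factor to solution 1 = 8; to solution 4 = 17280
[solution 1]/[solution 4] = (factor to solution 4)/(factor to solution 1) = 17280/8 = 2.16 × 10^3

2.16 × 10^3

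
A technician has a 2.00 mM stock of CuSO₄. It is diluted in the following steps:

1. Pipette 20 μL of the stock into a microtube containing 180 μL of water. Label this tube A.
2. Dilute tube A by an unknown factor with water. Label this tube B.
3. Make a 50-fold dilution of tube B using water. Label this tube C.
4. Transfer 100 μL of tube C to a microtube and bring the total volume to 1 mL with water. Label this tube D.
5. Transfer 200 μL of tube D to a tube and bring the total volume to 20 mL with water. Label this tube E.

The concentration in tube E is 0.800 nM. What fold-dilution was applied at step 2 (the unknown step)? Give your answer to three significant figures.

Step 1: 20 μL + 180 μL = 200 μL total → factor 200/20 = 10
Step 2: unknown factor x
Step 3: 50-fold → factor 50
Step 4: 100 μL brought to 1 mL → factor 1000/100 = 10
Step 5: 200 μL brought to 20 mL → factor 20000/200 = 100
Product of known-step factors = 5 × 10^5
Overall factor = 2.00 mM / (0.800 nM) = 2.5 × 10^6
x = 2.5 × 10^6 / 5 × 10^5 = 5.00

5.00-fold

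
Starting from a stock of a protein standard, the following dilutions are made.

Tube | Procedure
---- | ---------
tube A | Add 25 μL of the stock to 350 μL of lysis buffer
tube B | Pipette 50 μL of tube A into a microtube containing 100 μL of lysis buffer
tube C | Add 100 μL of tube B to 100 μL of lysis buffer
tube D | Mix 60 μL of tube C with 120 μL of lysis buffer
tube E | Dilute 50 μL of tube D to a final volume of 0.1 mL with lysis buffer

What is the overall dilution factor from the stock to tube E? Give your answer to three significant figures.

Step 1: 25 μL + 350 μL = 375 μL total → factor 375/25 = 15
Step 2: 50 μL + 100 μL = 150 μL total → factor 150/50 = 3
Step 3: 100 μL + 100 μL = 200 μL total → factor 200/100 = 2
Step 4: 60 μL + 120 μL = 180 μL total → factor 180/60 = 3
Step 5: 50 μL brought to 0.1 mL → factor 100/50 = 2
Overall dilution factor = 15 × 3 × 2 × 3 × 2 = 540

540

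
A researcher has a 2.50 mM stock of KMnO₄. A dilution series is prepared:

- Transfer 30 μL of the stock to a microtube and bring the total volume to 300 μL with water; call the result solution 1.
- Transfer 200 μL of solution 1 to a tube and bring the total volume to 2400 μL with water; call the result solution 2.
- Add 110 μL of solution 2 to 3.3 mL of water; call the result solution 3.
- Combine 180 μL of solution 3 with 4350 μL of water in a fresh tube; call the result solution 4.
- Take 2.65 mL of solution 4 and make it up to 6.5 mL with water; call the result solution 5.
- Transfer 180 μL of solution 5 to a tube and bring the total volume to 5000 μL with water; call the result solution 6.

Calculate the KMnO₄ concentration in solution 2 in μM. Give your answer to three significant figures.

Step 1: 30 μL brought to 300 μL → factor 300/30 = 10
Step 2: 200 μL brought to 2400 μL → factor 2400/200 = 12
Dilution factor through solution 2 = 10 × 12 = 120
[solution 2] = 2.50 mM / 120 = 0.02083 mM = 20.8 μM

20.8 μM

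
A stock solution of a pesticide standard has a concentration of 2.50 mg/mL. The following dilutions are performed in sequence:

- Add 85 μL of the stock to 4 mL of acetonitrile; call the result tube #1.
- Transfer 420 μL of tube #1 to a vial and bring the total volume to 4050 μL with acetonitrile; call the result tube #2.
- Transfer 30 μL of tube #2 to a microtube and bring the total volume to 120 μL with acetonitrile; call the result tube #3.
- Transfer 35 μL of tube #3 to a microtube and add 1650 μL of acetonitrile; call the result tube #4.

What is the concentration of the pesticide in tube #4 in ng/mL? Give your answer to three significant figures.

28.0 ng/mL

Step 1: 85 μL + 4 mL = 4085 μL total → factor 4085/85 = 48.059
Step 2: 420 μL brought to 4050 μL → factor 4050/420 = 9.6429
Step 3: 30 μL brought to 120 μL → factor 120/30 = 4
Step 4: 35 μL + 1650 μL = 1685 μL total → factor 1685/35 = 48.143
Overall dilution factor = 48.059 × 9.6429 × 4 × 48.143 = 89242
Final = 2.50 mg/mL / 89242 = 2.801 × 10^-5 mg/mL = 28.0 ng/mL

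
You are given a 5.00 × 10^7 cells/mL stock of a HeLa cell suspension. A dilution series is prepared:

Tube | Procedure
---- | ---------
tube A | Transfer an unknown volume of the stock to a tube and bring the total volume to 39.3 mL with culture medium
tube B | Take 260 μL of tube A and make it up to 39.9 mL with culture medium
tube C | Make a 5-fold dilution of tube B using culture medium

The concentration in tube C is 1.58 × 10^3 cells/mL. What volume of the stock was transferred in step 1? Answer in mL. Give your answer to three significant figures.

0.953 mL

Step 1: v brought to 39.3 mL → factor = 39.3 mL/v
Step 2: 260 μL brought to 39.9 mL → factor 39900/260 = 153.46
Step 3: 5-fold → factor 5
Product of known-step factors = 767.31
Overall factor = 5.00 × 10^7 cells/mL / (1.58 × 10^3 cells/mL) = 31646
Step-1 factor = 31646 / 767.31 = 41.242
v = 39.3 mL / 41.242 = 0.953 mL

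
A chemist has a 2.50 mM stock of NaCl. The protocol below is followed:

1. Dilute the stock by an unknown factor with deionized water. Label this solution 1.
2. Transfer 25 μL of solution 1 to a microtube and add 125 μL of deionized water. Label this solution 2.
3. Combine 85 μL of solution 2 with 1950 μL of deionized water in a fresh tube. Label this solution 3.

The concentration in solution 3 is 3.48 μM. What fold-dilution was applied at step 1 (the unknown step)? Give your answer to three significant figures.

Step 1: unknown factor x
Step 2: 25 μL + 125 μL = 150 μL total → factor 150/25 = 6
Step 3: 85 μL + 1950 μL = 2035 μL total → factor 2035/85 = 23.941
Product of known-step factors = 143.65
Overall factor = 2.50 mM / (3.48 μM) = 718.39
x = 718.39 / 143.65 = 5.00

5.00-fold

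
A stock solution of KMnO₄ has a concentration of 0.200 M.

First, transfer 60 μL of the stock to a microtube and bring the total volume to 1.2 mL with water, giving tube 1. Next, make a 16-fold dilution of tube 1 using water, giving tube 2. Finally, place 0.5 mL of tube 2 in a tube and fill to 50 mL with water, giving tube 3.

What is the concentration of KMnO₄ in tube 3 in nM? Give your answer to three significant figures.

Step 1: 60 μL brought to 1.2 mL → factor 1200/60 = 20
Step 2: 16-fold → factor 16
Step 3: 0.5 mL brought to 50 mL → factor 50/0.5 = 100
Overall dilution factor = 20 × 16 × 100 = 32000
Final = 0.200 M / 32000 = 6.250 × 10^-6 M = 6.25 × 10^3 nM

6.25 × 10^3 nM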